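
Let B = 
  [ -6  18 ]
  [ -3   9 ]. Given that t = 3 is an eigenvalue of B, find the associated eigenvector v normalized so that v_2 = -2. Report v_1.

B − 3I = [[-9, 18], [-3, 6]].
Solving (B − 3I)v = 0 gives the eigenspace spanned by (-4, -2).
With v_2 = -2, v = (-4, -2), so v_1 = -4.

-4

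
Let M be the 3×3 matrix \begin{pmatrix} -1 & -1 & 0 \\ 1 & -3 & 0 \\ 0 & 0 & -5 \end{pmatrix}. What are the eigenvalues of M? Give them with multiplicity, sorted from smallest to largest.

Characteristic polynomial: p(μ) = μ^3 + 9μ^2 + 24μ + 20 = (μ + 2)^2(μ + 5).
Roots (with multiplicity): -5, -2, -2.

-5, -2, -2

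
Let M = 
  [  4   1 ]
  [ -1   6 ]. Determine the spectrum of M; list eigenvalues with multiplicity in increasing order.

5, 5

Characteristic polynomial: p(t) = t^2 - 10t + 25 = (t - 5)^2.
Roots (with multiplicity): 5, 5.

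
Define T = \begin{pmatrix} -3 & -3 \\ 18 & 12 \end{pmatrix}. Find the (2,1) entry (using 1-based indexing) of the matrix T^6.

275562

Characteristic polynomial: r^2 - 9r + 18 = (r - 6)(r - 3), so the eigenvalues are 3, 6.
r=3: eigenvector (1, -2).
r=6: eigenvector (1, -3).
P = [[1, 1], [-2, -3]], D = diag(3, 6), P⁻¹ = [[3, 1], [-2, -1]].
T⁶ = P·diag(729, 46656)·P⁻¹ = [[-91125, -45927], [275562, 138510]].
The requested entry is 275562.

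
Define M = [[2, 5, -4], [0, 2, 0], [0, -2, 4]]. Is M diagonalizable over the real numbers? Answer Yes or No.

No

Characteristic polynomial: p(λ) = λ^3 - 8λ^2 + 20λ - 16 = (λ - 4)(λ - 2)^2.
λ = 2 has algebraic multiplicity 2; rank(M − 2I) = 2, so geometric multiplicity = 1.
Geometric multiplicity < algebraic multiplicity, so M is not diagonalizable.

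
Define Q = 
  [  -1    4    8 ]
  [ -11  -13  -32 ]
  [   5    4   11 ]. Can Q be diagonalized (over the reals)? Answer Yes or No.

No

Characteristic polynomial: p(μ) = μ^3 + 3μ^2 - 9μ - 27 = (μ - 3)(μ + 3)^2.
μ = -3 has algebraic multiplicity 2; rank(Q + 3I) = 2, so geometric multiplicity = 1.
Geometric multiplicity < algebraic multiplicity, so Q is not diagonalizable.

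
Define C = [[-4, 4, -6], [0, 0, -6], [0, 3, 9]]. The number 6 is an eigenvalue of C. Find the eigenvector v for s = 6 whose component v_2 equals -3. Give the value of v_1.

C − 6I = [[-10, 4, -6], [0, -6, -6], [0, 3, 3]].
Solving (C − 6I)v = 0 gives the eigenspace spanned by (-3, -3, 3).
With v_2 = -3, v = (-3, -3, 3), so v_1 = -3.

-3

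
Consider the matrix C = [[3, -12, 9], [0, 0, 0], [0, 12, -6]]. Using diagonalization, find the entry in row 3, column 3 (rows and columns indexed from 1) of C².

Characteristic polynomial: s^3 + 3s^2 - 18s = s(s - 3)(s + 6), so the eigenvalues are -6, 0, 3.
s=3: eigenvector (1, 0, 0).
s=0: eigenvector (-2, 1, 2).
s=-6: eigenvector (-1, 0, 1).
P = [[1, -2, -1], [0, 1, 0], [0, 2, 1]], D = diag(3, 0, -6), P⁻¹ = [[1, 0, 1], [0, 1, 0], [0, -2, 1]].
C² = P·diag(9, 0, 36)·P⁻¹ = [[9, 72, -27], [0, 0, 0], [0, -72, 36]].
The requested entry is 36.

36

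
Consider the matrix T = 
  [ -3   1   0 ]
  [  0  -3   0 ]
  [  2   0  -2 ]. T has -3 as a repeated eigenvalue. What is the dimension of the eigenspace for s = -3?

T + 3I = [[0, 1, 0], [0, 0, 0], [2, 0, 1]].
This matrix has rank 2, so its null space has dimension 3 − 2 = 1.

1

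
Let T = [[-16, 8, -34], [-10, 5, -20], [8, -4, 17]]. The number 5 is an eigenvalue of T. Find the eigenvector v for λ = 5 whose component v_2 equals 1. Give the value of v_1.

T − 5I = [[-21, 8, -34], [-10, 0, -20], [8, -4, 12]].
Solving (T − 5I)v = 0 gives the eigenspace spanned by (2, 1, -1).
With v_2 = 1, v = (2, 1, -1), so v_1 = 2.

2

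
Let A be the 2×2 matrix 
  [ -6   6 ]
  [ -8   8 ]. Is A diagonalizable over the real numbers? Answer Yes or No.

Yes

Characteristic polynomial: p(r) = r^2 - 2r = r(r - 2).
All 2 eigenvalues are distinct, so A is diagonalizable.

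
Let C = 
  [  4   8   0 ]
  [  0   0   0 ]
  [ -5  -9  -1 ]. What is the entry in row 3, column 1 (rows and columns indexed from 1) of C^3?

-65

Characteristic polynomial: s^3 - 3s^2 - 4s = s(s - 4)(s + 1), so the eigenvalues are -1, 0, 4.
s=4: eigenvector (1, 0, -1).
s=0: eigenvector (-2, 1, 1).
s=-1: eigenvector (0, 0, 1).
P = [[1, -2, 0], [0, 1, 0], [-1, 1, 1]], D = diag(4, 0, -1), P⁻¹ = [[1, 2, 0], [0, 1, 0], [1, 1, 1]].
C³ = P·diag(64, 0, -1)·P⁻¹ = [[64, 128, 0], [0, 0, 0], [-65, -129, -1]].
The requested entry is -65.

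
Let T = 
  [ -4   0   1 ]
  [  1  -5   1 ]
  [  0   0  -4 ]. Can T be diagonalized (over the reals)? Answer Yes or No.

Characteristic polynomial: p(λ) = λ^3 + 13λ^2 + 56λ + 80 = (λ + 4)^2(λ + 5).
λ = -4 has algebraic multiplicity 2; rank(T + 4I) = 2, so geometric multiplicity = 1.
Geometric multiplicity < algebraic multiplicity, so T is not diagonalizable.

No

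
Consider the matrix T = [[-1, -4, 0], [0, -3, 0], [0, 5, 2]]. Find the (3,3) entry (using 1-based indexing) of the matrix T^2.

4

Characteristic polynomial: λ^3 + 2λ^2 - 5λ - 6 = (λ - 2)(λ + 1)(λ + 3), so the eigenvalues are -3, -1, 2.
λ=-1: eigenvector (1, 0, 0).
λ=-3: eigenvector (2, 1, -1).
λ=2: eigenvector (0, 0, 1).
P = [[1, 2, 0], [0, 1, 0], [0, -1, 1]], D = diag(-1, -3, 2), P⁻¹ = [[1, -2, 0], [0, 1, 0], [0, 1, 1]].
T² = P·diag(1, 9, 4)·P⁻¹ = [[1, 16, 0], [0, 9, 0], [0, -5, 4]].
The requested entry is 4.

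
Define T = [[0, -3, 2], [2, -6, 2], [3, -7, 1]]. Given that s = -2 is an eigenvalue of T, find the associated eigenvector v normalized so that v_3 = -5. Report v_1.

5

T + 2I = [[2, -3, 2], [2, -4, 2], [3, -7, 3]].
Solving (T + 2I)v = 0 gives the eigenspace spanned by (5, 0, -5).
With v_3 = -5, v = (5, 0, -5), so v_1 = 5.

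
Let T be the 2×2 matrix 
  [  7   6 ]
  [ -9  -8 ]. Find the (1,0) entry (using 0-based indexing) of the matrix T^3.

Characteristic polynomial: s^2 + s - 2 = (s - 1)(s + 2), so the eigenvalues are -2, 1.
s=-2: eigenvector (2, -3).
s=1: eigenvector (-1, 1).
P = [[2, -1], [-3, 1]], D = diag(-2, 1), P⁻¹ = [[-1, -1], [-3, -2]].
T³ = P·diag(-8, 1)·P⁻¹ = [[19, 18], [-27, -26]].
The requested entry is -27.

-27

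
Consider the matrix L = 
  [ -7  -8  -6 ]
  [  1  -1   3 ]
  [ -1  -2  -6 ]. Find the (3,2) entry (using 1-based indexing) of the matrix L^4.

Characteristic polynomial: t^3 + 14t^2 + 63t + 90 = (t + 3)(t + 5)(t + 6), so the eigenvalues are -6, -5, -3.
t=-6: eigenvector (2, -1, 1).
t=-3: eigenvector (-2, 1, 0).
t=-5: eigenvector (1, -1, 1).
P = [[2, -2, 1], [-1, 1, -1], [1, 0, 1]], D = diag(-6, -3, -5), P⁻¹ = [[1, 2, 1], [0, 1, 1], [-1, -2, 0]].
L⁴ = P·diag(1296, 81, 625)·P⁻¹ = [[1967, 3772, 2430], [-671, -1261, -1215], [671, 1342, 1296]].
The requested entry is 1342.

1342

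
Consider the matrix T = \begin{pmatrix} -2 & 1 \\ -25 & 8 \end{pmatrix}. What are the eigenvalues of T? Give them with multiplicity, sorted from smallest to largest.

3, 3

Characteristic polynomial: p(λ) = λ^2 - 6λ + 9 = (λ - 3)^2.
Roots (with multiplicity): 3, 3.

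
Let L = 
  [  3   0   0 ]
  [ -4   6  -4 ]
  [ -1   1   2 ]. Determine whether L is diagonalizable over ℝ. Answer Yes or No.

No

Characteristic polynomial: p(μ) = μ^3 - 11μ^2 + 40μ - 48 = (μ - 4)^2(μ - 3).
μ = 4 has algebraic multiplicity 2; rank(L − 4I) = 2, so geometric multiplicity = 1.
Geometric multiplicity < algebraic multiplicity, so L is not diagonalizable.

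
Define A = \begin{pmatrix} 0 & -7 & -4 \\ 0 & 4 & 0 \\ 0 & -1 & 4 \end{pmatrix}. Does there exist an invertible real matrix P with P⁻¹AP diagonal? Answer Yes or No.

No

Characteristic polynomial: p(r) = r^3 - 8r^2 + 16r = r(r - 4)^2.
r = 4 has algebraic multiplicity 2; rank(A − 4I) = 2, so geometric multiplicity = 1.
Geometric multiplicity < algebraic multiplicity, so A is not diagonalizable.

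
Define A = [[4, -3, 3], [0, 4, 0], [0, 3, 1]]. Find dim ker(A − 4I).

2

A − 4I = [[0, -3, 3], [0, 0, 0], [0, 3, -3]].
This matrix has rank 1, so its null space has dimension 3 − 1 = 2.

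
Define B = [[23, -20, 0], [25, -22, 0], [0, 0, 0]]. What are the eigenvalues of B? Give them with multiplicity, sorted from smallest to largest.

Characteristic polynomial: p(μ) = μ^3 - μ^2 - 6μ = μ(μ - 3)(μ + 2).
Roots (with multiplicity): -2, 0, 3.

-2, 0, 3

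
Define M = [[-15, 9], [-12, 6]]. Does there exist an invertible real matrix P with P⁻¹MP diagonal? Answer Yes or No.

Yes

Characteristic polynomial: p(μ) = μ^2 + 9μ + 18 = (μ + 3)(μ + 6).
All 2 eigenvalues are distinct, so M is diagonalizable.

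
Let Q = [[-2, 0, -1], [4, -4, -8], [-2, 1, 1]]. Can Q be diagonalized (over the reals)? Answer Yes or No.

Characteristic polynomial: p(t) = t^3 + 5t^2 + 8t + 4 = (t + 1)(t + 2)^2.
t = -2 has algebraic multiplicity 2; rank(Q + 2I) = 2, so geometric multiplicity = 1.
Geometric multiplicity < algebraic multiplicity, so Q is not diagonalizable.

No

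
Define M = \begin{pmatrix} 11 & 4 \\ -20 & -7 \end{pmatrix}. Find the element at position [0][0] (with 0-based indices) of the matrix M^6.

Characteristic polynomial: t^2 - 4t + 3 = (t - 3)(t - 1), so the eigenvalues are 1, 3.
t=1: eigenvector (-2, 5).
t=3: eigenvector (1, -2).
P = [[-2, 1], [5, -2]], D = diag(1, 3), P⁻¹ = [[2, 1], [5, 2]].
M⁶ = P·diag(1, 729)·P⁻¹ = [[3641, 1456], [-7280, -2911]].
The requested entry is 3641.

3641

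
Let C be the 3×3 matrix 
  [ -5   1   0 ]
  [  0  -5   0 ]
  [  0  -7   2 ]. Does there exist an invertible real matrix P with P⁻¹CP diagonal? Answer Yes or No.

Characteristic polynomial: p(λ) = λ^3 + 8λ^2 + 5λ - 50 = (λ - 2)(λ + 5)^2.
λ = -5 has algebraic multiplicity 2; rank(C + 5I) = 2, so geometric multiplicity = 1.
Geometric multiplicity < algebraic multiplicity, so C is not diagonalizable.

No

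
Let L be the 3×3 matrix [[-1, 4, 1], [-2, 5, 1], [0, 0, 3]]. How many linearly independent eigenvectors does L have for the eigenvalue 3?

1

L − 3I = [[-4, 4, 1], [-2, 2, 1], [0, 0, 0]].
This matrix has rank 2, so its null space has dimension 3 − 2 = 1.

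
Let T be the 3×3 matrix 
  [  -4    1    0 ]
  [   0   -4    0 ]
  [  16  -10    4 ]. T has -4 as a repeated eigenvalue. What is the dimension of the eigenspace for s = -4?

1

T + 4I = [[0, 1, 0], [0, 0, 0], [16, -10, 8]].
This matrix has rank 2, so its null space has dimension 3 − 2 = 1.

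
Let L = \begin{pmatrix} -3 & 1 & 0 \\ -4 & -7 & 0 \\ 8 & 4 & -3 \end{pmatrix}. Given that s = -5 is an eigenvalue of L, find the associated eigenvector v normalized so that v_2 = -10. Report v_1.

L + 5I = [[2, 1, 0], [-4, -2, 0], [8, 4, 2]].
Solving (L + 5I)v = 0 gives the eigenspace spanned by (5, -10, 0).
With v_2 = -10, v = (5, -10, 0), so v_1 = 5.

5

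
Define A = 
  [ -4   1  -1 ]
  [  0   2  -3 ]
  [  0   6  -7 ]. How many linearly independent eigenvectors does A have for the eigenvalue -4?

1

A + 4I = [[0, 1, -1], [0, 6, -3], [0, 6, -3]].
This matrix has rank 2, so its null space has dimension 3 − 2 = 1.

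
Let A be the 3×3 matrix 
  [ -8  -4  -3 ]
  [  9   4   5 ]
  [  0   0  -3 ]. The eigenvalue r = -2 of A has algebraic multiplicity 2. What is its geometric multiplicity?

A + 2I = [[-6, -4, -3], [9, 6, 5], [0, 0, -1]].
This matrix has rank 2, so its null space has dimension 3 − 2 = 1.

1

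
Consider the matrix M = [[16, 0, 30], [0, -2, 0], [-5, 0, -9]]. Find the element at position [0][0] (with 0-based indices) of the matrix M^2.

Characteristic polynomial: t^3 - 5t^2 - 8t + 12 = (t - 6)(t - 1)(t + 2), so the eigenvalues are -2, 1, 6.
t=1: eigenvector (-2, 0, 1).
t=-2: eigenvector (0, 1, 0).
t=6: eigenvector (-3, 0, 1).
P = [[-2, 0, -3], [0, 1, 0], [1, 0, 1]], D = diag(1, -2, 6), P⁻¹ = [[1, 0, 3], [0, 1, 0], [-1, 0, -2]].
M² = P·diag(1, 4, 36)·P⁻¹ = [[106, 0, 210], [0, 4, 0], [-35, 0, -69]].
The requested entry is 106.

106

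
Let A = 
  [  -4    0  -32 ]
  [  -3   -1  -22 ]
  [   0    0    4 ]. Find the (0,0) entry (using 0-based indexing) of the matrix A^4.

256

Characteristic polynomial: r^3 + r^2 - 16r - 16 = (r - 4)(r + 1)(r + 4), so the eigenvalues are -4, -1, 4.
r=-4: eigenvector (1, 1, 0).
r=-1: eigenvector (0, 1, 0).
r=4: eigenvector (-4, -2, 1).
P = [[1, 0, -4], [1, 1, -2], [0, 0, 1]], D = diag(-4, -1, 4), P⁻¹ = [[1, 0, 4], [-1, 1, -2], [0, 0, 1]].
A⁴ = P·diag(256, 1, 256)·P⁻¹ = [[256, 0, 0], [255, 1, 510], [0, 0, 256]].
The requested entry is 256.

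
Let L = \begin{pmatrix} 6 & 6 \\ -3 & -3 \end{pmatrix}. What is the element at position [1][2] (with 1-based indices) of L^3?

54

Characteristic polynomial: s^2 - 3s = s(s - 3), so the eigenvalues are 0, 3.
s=0: eigenvector (-1, 1).
s=3: eigenvector (-2, 1).
P = [[-1, -2], [1, 1]], D = diag(0, 3), P⁻¹ = [[1, 2], [-1, -1]].
L³ = P·diag(0, 27)·P⁻¹ = [[54, 54], [-27, -27]].
The requested entry is 54.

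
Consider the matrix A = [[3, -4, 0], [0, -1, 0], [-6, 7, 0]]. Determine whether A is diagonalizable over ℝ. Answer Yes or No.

Yes

Characteristic polynomial: p(μ) = μ^3 - 2μ^2 - 3μ = μ(μ - 3)(μ + 1).
All 3 eigenvalues are distinct, so A is diagonalizable.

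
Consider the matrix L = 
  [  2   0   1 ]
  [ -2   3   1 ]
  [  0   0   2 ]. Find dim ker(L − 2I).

L − 2I = [[0, 0, 1], [-2, 1, 1], [0, 0, 0]].
This matrix has rank 2, so its null space has dimension 3 − 2 = 1.

1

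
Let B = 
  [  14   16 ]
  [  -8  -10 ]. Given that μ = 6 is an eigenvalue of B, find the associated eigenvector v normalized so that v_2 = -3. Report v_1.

B − 6I = [[8, 16], [-8, -16]].
Solving (B − 6I)v = 0 gives the eigenspace spanned by (6, -3).
With v_2 = -3, v = (6, -3), so v_1 = 6.

6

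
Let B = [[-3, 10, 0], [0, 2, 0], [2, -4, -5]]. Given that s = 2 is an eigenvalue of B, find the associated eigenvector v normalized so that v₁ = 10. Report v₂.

B − 2I = [[-5, 10, 0], [0, 0, 0], [2, -4, -7]].
Solving (B − 2I)v = 0 gives the eigenspace spanned by (10, 5, 0).
With v₁ = 10, v = (10, 5, 0), so v₂ = 5.

5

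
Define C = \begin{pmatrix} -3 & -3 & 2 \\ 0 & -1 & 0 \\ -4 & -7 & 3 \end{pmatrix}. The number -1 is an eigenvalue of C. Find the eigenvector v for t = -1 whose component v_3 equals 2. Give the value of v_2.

C + 1I = [[-2, -3, 2], [0, 0, 0], [-4, -7, 4]].
Solving (C + 1I)v = 0 gives the eigenspace spanned by (2, 0, 2).
With v_3 = 2, v = (2, 0, 2), so v_2 = 0.

0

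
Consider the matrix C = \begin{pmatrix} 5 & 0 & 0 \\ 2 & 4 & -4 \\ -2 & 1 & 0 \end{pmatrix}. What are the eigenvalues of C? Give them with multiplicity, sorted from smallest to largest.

2, 2, 5

Characteristic polynomial: p(s) = s^3 - 9s^2 + 24s - 20 = (s - 5)(s - 2)^2.
Roots (with multiplicity): 2, 2, 5.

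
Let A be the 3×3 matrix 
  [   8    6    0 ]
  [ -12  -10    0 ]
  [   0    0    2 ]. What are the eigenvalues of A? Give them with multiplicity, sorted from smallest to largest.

Characteristic polynomial: p(λ) = λ^3 - 12λ + 16 = (λ - 2)^2(λ + 4).
Roots (with multiplicity): -4, 2, 2.

-4, 2, 2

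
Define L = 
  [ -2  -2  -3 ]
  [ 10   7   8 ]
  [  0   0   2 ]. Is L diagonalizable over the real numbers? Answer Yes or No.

Characteristic polynomial: p(s) = s^3 - 7s^2 + 16s - 12 = (s - 3)(s - 2)^2.
s = 2 has algebraic multiplicity 2; rank(L − 2I) = 2, so geometric multiplicity = 1.
Geometric multiplicity < algebraic multiplicity, so L is not diagonalizable.

No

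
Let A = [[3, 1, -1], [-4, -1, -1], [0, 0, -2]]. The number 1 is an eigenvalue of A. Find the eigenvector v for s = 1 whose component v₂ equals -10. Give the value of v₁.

A − 1I = [[2, 1, -1], [-4, -2, -1], [0, 0, -3]].
Solving (A − 1I)v = 0 gives the eigenspace spanned by (5, -10, 0).
With v₂ = -10, v = (5, -10, 0), so v₁ = 5.

5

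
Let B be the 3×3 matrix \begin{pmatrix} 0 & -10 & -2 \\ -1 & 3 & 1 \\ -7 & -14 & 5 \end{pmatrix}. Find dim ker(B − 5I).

B − 5I = [[-5, -10, -2], [-1, -2, 1], [-7, -14, 0]].
This matrix has rank 2, so its null space has dimension 3 − 2 = 1.

1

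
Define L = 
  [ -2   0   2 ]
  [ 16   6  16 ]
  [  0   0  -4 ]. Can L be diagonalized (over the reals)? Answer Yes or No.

Characteristic polynomial: p(r) = r^3 - 28r - 48 = (r - 6)(r + 2)(r + 4).
All 3 eigenvalues are distinct, so L is diagonalizable.

Yes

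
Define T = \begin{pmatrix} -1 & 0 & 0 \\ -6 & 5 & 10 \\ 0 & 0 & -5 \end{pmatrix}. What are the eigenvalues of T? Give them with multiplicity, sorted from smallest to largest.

-5, -1, 5

Characteristic polynomial: p(μ) = μ^3 + μ^2 - 25μ - 25 = (μ - 5)(μ + 1)(μ + 5).
Roots (with multiplicity): -5, -1, 5.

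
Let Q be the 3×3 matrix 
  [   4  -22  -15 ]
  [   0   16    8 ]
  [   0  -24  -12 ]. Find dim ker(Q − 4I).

Q − 4I = [[0, -22, -15], [0, 12, 8], [0, -24, -16]].
This matrix has rank 2, so its null space has dimension 3 − 2 = 1.

1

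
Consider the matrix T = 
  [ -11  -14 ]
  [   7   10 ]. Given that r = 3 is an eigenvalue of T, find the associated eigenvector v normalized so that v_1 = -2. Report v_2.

T − 3I = [[-14, -14], [7, 7]].
Solving (T − 3I)v = 0 gives the eigenspace spanned by (-2, 2).
With v_1 = -2, v = (-2, 2), so v_2 = 2.

2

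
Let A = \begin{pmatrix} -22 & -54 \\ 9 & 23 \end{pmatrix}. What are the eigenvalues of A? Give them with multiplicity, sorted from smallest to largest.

-4, 5

Characteristic polynomial: p(s) = s^2 - s - 20 = (s - 5)(s + 4).
Roots (with multiplicity): -4, 5.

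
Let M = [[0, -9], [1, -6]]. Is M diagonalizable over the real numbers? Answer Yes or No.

Characteristic polynomial: p(s) = s^2 + 6s + 9 = (s + 3)^2.
s = -3 has algebraic multiplicity 2; rank(M + 3I) = 1, so geometric multiplicity = 1.
Geometric multiplicity < algebraic multiplicity, so M is not diagonalizable.

No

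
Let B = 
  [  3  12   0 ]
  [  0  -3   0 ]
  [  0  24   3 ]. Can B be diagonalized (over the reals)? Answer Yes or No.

Characteristic polynomial: p(s) = s^3 - 3s^2 - 9s + 27 = (s - 3)^2(s + 3).
s = 3 has algebraic multiplicity 2; rank(B − 3I) = 1, so geometric multiplicity = 2.
Every eigenvalue has geometric = algebraic multiplicity, so B is diagonalizable.

Yes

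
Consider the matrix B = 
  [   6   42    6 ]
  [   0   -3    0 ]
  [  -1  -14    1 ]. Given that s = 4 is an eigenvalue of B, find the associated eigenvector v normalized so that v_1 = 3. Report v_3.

B − 4I = [[2, 42, 6], [0, -7, 0], [-1, -14, -3]].
Solving (B − 4I)v = 0 gives the eigenspace spanned by (3, 0, -1).
With v_1 = 3, v = (3, 0, -1), so v_3 = -1.

-1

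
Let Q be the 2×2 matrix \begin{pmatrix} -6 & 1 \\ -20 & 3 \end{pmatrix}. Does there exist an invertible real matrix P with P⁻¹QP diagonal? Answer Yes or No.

Yes

Characteristic polynomial: p(t) = t^2 + 3t + 2 = (t + 1)(t + 2).
All 2 eigenvalues are distinct, so Q is diagonalizable.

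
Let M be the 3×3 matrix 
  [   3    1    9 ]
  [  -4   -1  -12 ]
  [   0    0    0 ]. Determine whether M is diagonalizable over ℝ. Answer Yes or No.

No

Characteristic polynomial: p(λ) = λ^3 - 2λ^2 + λ = λ(λ - 1)^2.
λ = 1 has algebraic multiplicity 2; rank(M − 1I) = 2, so geometric multiplicity = 1.
Geometric multiplicity < algebraic multiplicity, so M is not diagonalizable.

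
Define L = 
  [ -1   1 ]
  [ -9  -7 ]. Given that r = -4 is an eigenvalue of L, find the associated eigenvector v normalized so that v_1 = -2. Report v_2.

6

L + 4I = [[3, 1], [-9, -3]].
Solving (L + 4I)v = 0 gives the eigenspace spanned by (-2, 6).
With v_1 = -2, v = (-2, 6), so v_2 = 6.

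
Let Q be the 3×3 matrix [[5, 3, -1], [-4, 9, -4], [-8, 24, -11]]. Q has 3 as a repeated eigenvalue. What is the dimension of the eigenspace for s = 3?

1

Q − 3I = [[2, 3, -1], [-4, 6, -4], [-8, 24, -14]].
This matrix has rank 2, so its null space has dimension 3 − 2 = 1.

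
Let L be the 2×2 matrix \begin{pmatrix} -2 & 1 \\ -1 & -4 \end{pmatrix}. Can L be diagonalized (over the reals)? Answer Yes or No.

Characteristic polynomial: p(t) = t^2 + 6t + 9 = (t + 3)^2.
t = -3 has algebraic multiplicity 2; rank(L + 3I) = 1, so geometric multiplicity = 1.
Geometric multiplicity < algebraic multiplicity, so L is not diagonalizable.

No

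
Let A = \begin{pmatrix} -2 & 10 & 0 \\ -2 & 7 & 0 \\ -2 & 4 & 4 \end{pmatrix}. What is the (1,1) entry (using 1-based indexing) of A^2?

Characteristic polynomial: t^3 - 9t^2 + 26t - 24 = (t - 4)(t - 3)(t - 2), so the eigenvalues are 2, 3, 4.
t=3: eigenvector (2, 1, 0).
t=2: eigenvector (5, 2, 1).
t=4: eigenvector (0, 0, 1).
P = [[2, 5, 0], [1, 2, 0], [0, 1, 1]], D = diag(3, 2, 4), P⁻¹ = [[-2, 5, 0], [1, -2, 0], [-1, 2, 1]].
A² = P·diag(9, 4, 16)·P⁻¹ = [[-16, 50, 0], [-10, 29, 0], [-12, 24, 16]].
The requested entry is -16.

-16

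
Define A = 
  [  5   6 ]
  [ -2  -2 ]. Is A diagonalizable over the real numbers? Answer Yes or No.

Yes

Characteristic polynomial: p(t) = t^2 - 3t + 2 = (t - 2)(t - 1).
All 2 eigenvalues are distinct, so A is diagonalizable.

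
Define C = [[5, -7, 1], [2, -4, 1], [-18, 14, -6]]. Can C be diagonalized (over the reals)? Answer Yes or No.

Characteristic polynomial: p(λ) = λ^3 + 5λ^2 - 8λ - 48 = (λ - 3)(λ + 4)^2.
λ = -4 has algebraic multiplicity 2; rank(C + 4I) = 2, so geometric multiplicity = 1.
Geometric multiplicity < algebraic multiplicity, so C is not diagonalizable.

No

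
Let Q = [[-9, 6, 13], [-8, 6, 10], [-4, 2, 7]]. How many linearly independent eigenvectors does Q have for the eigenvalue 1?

Q − 1I = [[-10, 6, 13], [-8, 5, 10], [-4, 2, 6]].
This matrix has rank 2, so its null space has dimension 3 − 2 = 1.

1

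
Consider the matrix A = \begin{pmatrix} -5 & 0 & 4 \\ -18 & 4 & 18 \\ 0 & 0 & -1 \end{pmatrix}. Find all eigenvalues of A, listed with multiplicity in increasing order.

Characteristic polynomial: p(λ) = λ^3 + 2λ^2 - 19λ - 20 = (λ - 4)(λ + 1)(λ + 5).
Roots (with multiplicity): -5, -1, 4.

-5, -1, 4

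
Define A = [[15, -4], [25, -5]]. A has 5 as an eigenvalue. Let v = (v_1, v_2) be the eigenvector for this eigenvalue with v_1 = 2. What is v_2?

5

A − 5I = [[10, -4], [25, -10]].
Solving (A − 5I)v = 0 gives the eigenspace spanned by (2, 5).
With v_1 = 2, v = (2, 5), so v_2 = 5.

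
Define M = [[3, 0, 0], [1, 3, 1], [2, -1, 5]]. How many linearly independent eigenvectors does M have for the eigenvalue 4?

1

M − 4I = [[-1, 0, 0], [1, -1, 1], [2, -1, 1]].
This matrix has rank 2, so its null space has dimension 3 − 2 = 1.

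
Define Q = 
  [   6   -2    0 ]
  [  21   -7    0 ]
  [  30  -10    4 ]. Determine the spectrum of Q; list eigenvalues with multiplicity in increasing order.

-1, 0, 4

Characteristic polynomial: p(s) = s^3 - 3s^2 - 4s = s(s - 4)(s + 1).
Roots (with multiplicity): -1, 0, 4.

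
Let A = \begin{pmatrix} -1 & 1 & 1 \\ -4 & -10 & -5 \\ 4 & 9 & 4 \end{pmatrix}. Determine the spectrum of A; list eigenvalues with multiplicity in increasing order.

-5, -1, -1

Characteristic polynomial: p(t) = t^3 + 7t^2 + 11t + 5 = (t + 1)^2(t + 5).
Roots (with multiplicity): -5, -1, -1.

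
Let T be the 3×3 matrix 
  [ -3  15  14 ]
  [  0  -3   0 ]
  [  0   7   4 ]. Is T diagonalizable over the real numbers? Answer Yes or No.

No

Characteristic polynomial: p(s) = s^3 + 2s^2 - 15s - 36 = (s - 4)(s + 3)^2.
s = -3 has algebraic multiplicity 2; rank(T + 3I) = 2, so geometric multiplicity = 1.
Geometric multiplicity < algebraic multiplicity, so T is not diagonalizable.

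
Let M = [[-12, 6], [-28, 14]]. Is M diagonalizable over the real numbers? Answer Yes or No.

Characteristic polynomial: p(t) = t^2 - 2t = t(t - 2).
All 2 eigenvalues are distinct, so M is diagonalizable.

Yes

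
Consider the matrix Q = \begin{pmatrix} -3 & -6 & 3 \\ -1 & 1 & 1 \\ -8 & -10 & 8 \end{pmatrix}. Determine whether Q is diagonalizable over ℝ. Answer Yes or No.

No

Characteristic polynomial: p(λ) = λ^3 - 6λ^2 + 9λ = λ(λ - 3)^2.
λ = 3 has algebraic multiplicity 2; rank(Q − 3I) = 2, so geometric multiplicity = 1.
Geometric multiplicity < algebraic multiplicity, so Q is not diagonalizable.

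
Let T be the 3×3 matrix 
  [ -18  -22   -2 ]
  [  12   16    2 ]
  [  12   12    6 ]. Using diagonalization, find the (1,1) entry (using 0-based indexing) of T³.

Characteristic polynomial: s^3 - 4s^2 - 36s + 144 = (s - 6)(s - 4)(s + 6), so the eigenvalues are -6, 4, 6.
s=6: eigenvector (-1, 1, 1).
s=4: eigenvector (-1, 1, 0).
s=-6: eigenvector (2, -1, -1).
P = [[-1, -1, 2], [1, 1, -1], [1, 0, -1]], D = diag(6, 4, -6), P⁻¹ = [[1, 1, 1], [0, 1, -1], [1, 1, 0]].
T³ = P·diag(216, 64, -216)·P⁻¹ = [[-648, -712, -152], [432, 496, 152], [432, 432, 216]].
The requested entry is 496.

496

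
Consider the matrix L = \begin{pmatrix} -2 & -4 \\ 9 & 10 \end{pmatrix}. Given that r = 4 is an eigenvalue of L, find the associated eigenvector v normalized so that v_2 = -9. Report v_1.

6

L − 4I = [[-6, -4], [9, 6]].
Solving (L − 4I)v = 0 gives the eigenspace spanned by (6, -9).
With v_2 = -9, v = (6, -9), so v_1 = 6.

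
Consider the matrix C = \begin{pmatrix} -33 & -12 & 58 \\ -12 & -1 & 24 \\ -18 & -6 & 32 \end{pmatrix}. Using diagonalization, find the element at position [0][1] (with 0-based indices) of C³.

-252

Characteristic polynomial: s^3 + 2s^2 - 11s - 12 = (s - 3)(s + 1)(s + 4), so the eigenvalues are -4, -1, 3.
s=3: eigenvector (1, -3, 0).
s=-1: eigenvector (-4, 1, -2).
s=-4: eigenvector (2, 0, 1).
P = [[1, -4, 2], [-3, 1, 0], [0, -2, 1]], D = diag(3, -1, -4), P⁻¹ = [[1, 0, -2], [3, 1, -6], [6, 2, -11]].
C³ = P·diag(27, -1, -64)·P⁻¹ = [[-729, -252, 1330], [-84, -1, 168], [-378, -126, 692]].
The requested entry is -252.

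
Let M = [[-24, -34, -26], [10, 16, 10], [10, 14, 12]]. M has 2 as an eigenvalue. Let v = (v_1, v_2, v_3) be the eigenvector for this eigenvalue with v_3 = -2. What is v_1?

M − 2I = [[-26, -34, -26], [10, 14, 10], [10, 14, 10]].
Solving (M − 2I)v = 0 gives the eigenspace spanned by (2, 0, -2).
With v_3 = -2, v = (2, 0, -2), so v_1 = 2.

2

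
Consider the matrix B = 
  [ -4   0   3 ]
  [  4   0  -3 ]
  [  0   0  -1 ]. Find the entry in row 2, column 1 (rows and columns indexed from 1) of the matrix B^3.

64

Characteristic polynomial: λ^3 + 5λ^2 + 4λ = λ(λ + 1)(λ + 4), so the eigenvalues are -4, -1, 0.
λ=-4: eigenvector (1, -1, 0).
λ=-1: eigenvector (1, -1, 1).
λ=0: eigenvector (0, 1, 0).
P = [[1, 1, 0], [-1, -1, 1], [0, 1, 0]], D = diag(-4, -1, 0), P⁻¹ = [[1, 0, -1], [0, 0, 1], [1, 1, 0]].
B³ = P·diag(-64, -1, 0)·P⁻¹ = [[-64, 0, 63], [64, 0, -63], [0, 0, -1]].
The requested entry is 64.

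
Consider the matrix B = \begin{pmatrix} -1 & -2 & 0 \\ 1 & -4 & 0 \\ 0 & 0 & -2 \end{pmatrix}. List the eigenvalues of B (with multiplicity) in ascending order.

-3, -2, -2

Characteristic polynomial: p(λ) = λ^3 + 7λ^2 + 16λ + 12 = (λ + 2)^2(λ + 3).
Roots (with multiplicity): -3, -2, -2.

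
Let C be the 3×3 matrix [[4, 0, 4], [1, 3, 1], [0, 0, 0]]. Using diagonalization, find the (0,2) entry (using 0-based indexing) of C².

16

Characteristic polynomial: t^3 - 7t^2 + 12t = t(t - 4)(t - 3), so the eigenvalues are 0, 3, 4.
t=0: eigenvector (1, 0, -1).
t=4: eigenvector (1, 1, 0).
t=3: eigenvector (0, 1, 0).
P = [[1, 1, 0], [0, 1, 1], [-1, 0, 0]], D = diag(0, 4, 3), P⁻¹ = [[0, 0, -1], [1, 0, 1], [-1, 1, -1]].
C² = P·diag(0, 16, 9)·P⁻¹ = [[16, 0, 16], [7, 9, 7], [0, 0, 0]].
The requested entry is 16.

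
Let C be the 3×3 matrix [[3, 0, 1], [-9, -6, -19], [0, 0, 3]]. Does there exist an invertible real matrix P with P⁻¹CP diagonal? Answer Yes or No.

No

Characteristic polynomial: p(t) = t^3 - 27t + 54 = (t - 3)^2(t + 6).
t = 3 has algebraic multiplicity 2; rank(C − 3I) = 2, so geometric multiplicity = 1.
Geometric multiplicity < algebraic multiplicity, so C is not diagonalizable.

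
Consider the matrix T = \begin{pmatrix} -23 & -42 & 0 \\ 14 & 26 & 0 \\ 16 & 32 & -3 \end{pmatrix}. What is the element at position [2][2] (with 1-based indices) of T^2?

Characteristic polynomial: μ^3 - 19μ - 30 = (μ - 5)(μ + 2)(μ + 3), so the eigenvalues are -3, -2, 5.
μ=5: eigenvector (3, -2, -2).
μ=-3: eigenvector (0, 0, 1).
μ=-2: eigenvector (2, -1, 0).
P = [[3, 0, 2], [-2, 0, -1], [-2, 1, 0]], D = diag(5, -3, -2), P⁻¹ = [[-1, -2, 0], [-2, -4, 1], [2, 3, 0]].
T² = P·diag(25, 9, 4)·P⁻¹ = [[-59, -126, 0], [42, 88, 0], [32, 64, 9]].
The requested entry is 88.

88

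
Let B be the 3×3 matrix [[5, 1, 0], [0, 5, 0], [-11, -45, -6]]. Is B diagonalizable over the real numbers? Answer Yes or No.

No

Characteristic polynomial: p(r) = r^3 - 4r^2 - 35r + 150 = (r - 5)^2(r + 6).
r = 5 has algebraic multiplicity 2; rank(B − 5I) = 2, so geometric multiplicity = 1.
Geometric multiplicity < algebraic multiplicity, so B is not diagonalizable.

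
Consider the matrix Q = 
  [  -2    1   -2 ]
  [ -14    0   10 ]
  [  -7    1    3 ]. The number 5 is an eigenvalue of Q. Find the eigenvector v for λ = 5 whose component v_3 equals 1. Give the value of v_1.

Q − 5I = [[-7, 1, -2], [-14, -5, 10], [-7, 1, -2]].
Solving (Q − 5I)v = 0 gives the eigenspace spanned by (0, 2, 1).
With v_3 = 1, v = (0, 2, 1), so v_1 = 0.

0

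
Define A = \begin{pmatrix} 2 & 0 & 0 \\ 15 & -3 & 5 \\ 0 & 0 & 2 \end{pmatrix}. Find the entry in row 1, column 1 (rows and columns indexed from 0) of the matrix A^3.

Characteristic polynomial: r^3 - r^2 - 8r + 12 = (r - 2)^2(r + 3), so the eigenvalues are -3, 2, 2.
r=2: eigenvector (1, 5, 2).
r=-3: eigenvector (0, 1, 0).
r=2: eigenvector (0, 1, 1).
P = [[1, 0, 0], [5, 1, 1], [2, 0, 1]], D = diag(2, -3, 2), P⁻¹ = [[1, 0, 0], [-3, 1, -1], [-2, 0, 1]].
A³ = P·diag(8, -27, 8)·P⁻¹ = [[8, 0, 0], [105, -27, 35], [0, 0, 8]].
The requested entry is -27.

-27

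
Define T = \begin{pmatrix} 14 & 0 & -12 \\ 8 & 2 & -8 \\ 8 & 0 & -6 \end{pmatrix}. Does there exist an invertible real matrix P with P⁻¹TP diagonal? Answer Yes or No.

Yes

Characteristic polynomial: p(r) = r^3 - 10r^2 + 28r - 24 = (r - 6)(r - 2)^2.
r = 2 has algebraic multiplicity 2; rank(T − 2I) = 1, so geometric multiplicity = 2.
Every eigenvalue has geometric = algebraic multiplicity, so T is diagonalizable.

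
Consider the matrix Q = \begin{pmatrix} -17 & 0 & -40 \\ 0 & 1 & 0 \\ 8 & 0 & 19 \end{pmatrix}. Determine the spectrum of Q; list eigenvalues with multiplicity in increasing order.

-1, 1, 3

Characteristic polynomial: p(s) = s^3 - 3s^2 - s + 3 = (s - 3)(s - 1)(s + 1).
Roots (with multiplicity): -1, 1, 3.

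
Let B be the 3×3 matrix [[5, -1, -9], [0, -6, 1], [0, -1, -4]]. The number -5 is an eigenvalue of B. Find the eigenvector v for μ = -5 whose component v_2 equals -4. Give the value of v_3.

-4

B + 5I = [[10, -1, -9], [0, -1, 1], [0, -1, 1]].
Solving (B + 5I)v = 0 gives the eigenspace spanned by (-4, -4, -4).
With v_2 = -4, v = (-4, -4, -4), so v_3 = -4.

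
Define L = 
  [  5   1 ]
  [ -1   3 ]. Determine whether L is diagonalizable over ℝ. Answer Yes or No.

Characteristic polynomial: p(t) = t^2 - 8t + 16 = (t - 4)^2.
t = 4 has algebraic multiplicity 2; rank(L − 4I) = 1, so geometric multiplicity = 1.
Geometric multiplicity < algebraic multiplicity, so L is not diagonalizable.

No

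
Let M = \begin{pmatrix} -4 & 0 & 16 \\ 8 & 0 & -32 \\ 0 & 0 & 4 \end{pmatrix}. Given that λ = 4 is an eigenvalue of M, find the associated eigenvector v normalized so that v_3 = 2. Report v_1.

M − 4I = [[-8, 0, 16], [8, -4, -32], [0, 0, 0]].
Solving (M − 4I)v = 0 gives the eigenspace spanned by (4, -8, 2).
With v_3 = 2, v = (4, -8, 2), so v_1 = 4.

4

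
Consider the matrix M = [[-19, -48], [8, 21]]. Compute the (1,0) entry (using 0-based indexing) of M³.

152

Characteristic polynomial: μ^2 - 2μ - 15 = (μ - 5)(μ + 3), so the eigenvalues are -3, 5.
μ=5: eigenvector (-2, 1).
μ=-3: eigenvector (3, -1).
P = [[-2, 3], [1, -1]], D = diag(5, -3), P⁻¹ = [[1, 3], [1, 2]].
M³ = P·diag(125, -27)·P⁻¹ = [[-331, -912], [152, 429]].
The requested entry is 152.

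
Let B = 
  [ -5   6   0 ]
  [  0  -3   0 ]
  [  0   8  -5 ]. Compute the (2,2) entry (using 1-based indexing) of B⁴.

Characteristic polynomial: μ^3 + 13μ^2 + 55μ + 75 = (μ + 3)(μ + 5)^2, so the eigenvalues are -5, -5, -3.
μ=-5: eigenvector (1, 0, 1).
μ=-5: eigenvector (1, 0, 2).
μ=-3: eigenvector (3, 1, 4).
P = [[1, 1, 3], [0, 0, 1], [1, 2, 4]], D = diag(-5, -5, -3), P⁻¹ = [[2, -2, -1], [-1, -1, 1], [0, 1, 0]].
B⁴ = P·diag(625, 625, 81)·P⁻¹ = [[625, -1632, 0], [0, 81, 0], [0, -2176, 625]].
The requested entry is 81.

81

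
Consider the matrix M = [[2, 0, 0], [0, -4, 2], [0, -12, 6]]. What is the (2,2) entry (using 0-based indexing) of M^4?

Characteristic polynomial: t^3 - 4t^2 + 4t = t(t - 2)^2, so the eigenvalues are 0, 2, 2.
t=2: eigenvector (3, -1, -3).
t=0: eigenvector (0, 1, 2).
t=2: eigenvector (-2, 1, 3).
P = [[3, 0, -2], [-1, 1, 1], [-3, 2, 3]], D = diag(2, 0, 2), P⁻¹ = [[1, -4, 2], [0, 3, -1], [1, -6, 3]].
M⁴ = P·diag(16, 0, 16)·P⁻¹ = [[16, 0, 0], [0, -32, 16], [0, -96, 48]].
The requested entry is 48.

48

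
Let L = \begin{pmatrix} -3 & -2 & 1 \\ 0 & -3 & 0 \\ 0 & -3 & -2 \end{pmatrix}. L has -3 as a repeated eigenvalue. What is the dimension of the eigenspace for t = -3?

1

L + 3I = [[0, -2, 1], [0, 0, 0], [0, -3, 1]].
This matrix has rank 2, so its null space has dimension 3 − 2 = 1.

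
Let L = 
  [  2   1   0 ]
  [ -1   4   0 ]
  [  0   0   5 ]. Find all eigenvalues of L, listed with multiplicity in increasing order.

Characteristic polynomial: p(r) = r^3 - 11r^2 + 39r - 45 = (r - 5)(r - 3)^2.
Roots (with multiplicity): 3, 3, 5.

3, 3, 5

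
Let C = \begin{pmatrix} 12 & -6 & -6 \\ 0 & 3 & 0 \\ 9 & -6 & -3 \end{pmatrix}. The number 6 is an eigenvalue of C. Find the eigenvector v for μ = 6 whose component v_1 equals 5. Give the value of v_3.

5

C − 6I = [[6, -6, -6], [0, -3, 0], [9, -6, -9]].
Solving (C − 6I)v = 0 gives the eigenspace spanned by (5, 0, 5).
With v_1 = 5, v = (5, 0, 5), so v_3 = 5.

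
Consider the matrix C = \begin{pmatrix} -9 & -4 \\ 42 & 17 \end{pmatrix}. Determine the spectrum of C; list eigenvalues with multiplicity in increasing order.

3, 5

Characteristic polynomial: p(λ) = λ^2 - 8λ + 15 = (λ - 5)(λ - 3).
Roots (with multiplicity): 3, 5.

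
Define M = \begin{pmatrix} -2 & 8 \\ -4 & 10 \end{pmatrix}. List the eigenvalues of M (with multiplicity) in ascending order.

2, 6

Characteristic polynomial: p(t) = t^2 - 8t + 12 = (t - 6)(t - 2).
Roots (with multiplicity): 2, 6.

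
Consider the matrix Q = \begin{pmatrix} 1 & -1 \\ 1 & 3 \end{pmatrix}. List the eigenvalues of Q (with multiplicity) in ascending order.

Characteristic polynomial: p(t) = t^2 - 4t + 4 = (t - 2)^2.
Roots (with multiplicity): 2, 2.

2, 2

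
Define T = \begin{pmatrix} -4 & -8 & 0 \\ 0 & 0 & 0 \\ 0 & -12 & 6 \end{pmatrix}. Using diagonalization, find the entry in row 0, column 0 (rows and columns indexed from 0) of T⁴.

256

Characteristic polynomial: μ^3 - 2μ^2 - 24μ = μ(μ - 6)(μ + 4), so the eigenvalues are -4, 0, 6.
μ=0: eigenvector (-2, 1, 2).
μ=-4: eigenvector (1, 0, 0).
μ=6: eigenvector (0, 0, 1).
P = [[-2, 1, 0], [1, 0, 0], [2, 0, 1]], D = diag(0, -4, 6), P⁻¹ = [[0, 1, 0], [1, 2, 0], [0, -2, 1]].
T⁴ = P·diag(0, 256, 1296)·P⁻¹ = [[256, 512, 0], [0, 0, 0], [0, -2592, 1296]].
The requested entry is 256.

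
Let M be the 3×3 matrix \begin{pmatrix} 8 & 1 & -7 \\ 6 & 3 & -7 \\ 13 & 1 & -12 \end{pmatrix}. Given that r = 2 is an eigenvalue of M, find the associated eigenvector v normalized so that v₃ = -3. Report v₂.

-3

M − 2I = [[6, 1, -7], [6, 1, -7], [13, 1, -14]].
Solving (M − 2I)v = 0 gives the eigenspace spanned by (-3, -3, -3).
With v₃ = -3, v = (-3, -3, -3), so v₂ = -3.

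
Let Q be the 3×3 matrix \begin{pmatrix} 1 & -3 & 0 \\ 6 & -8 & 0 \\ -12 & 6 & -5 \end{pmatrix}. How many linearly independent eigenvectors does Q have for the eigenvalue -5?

2

Q + 5I = [[6, -3, 0], [6, -3, 0], [-12, 6, 0]].
This matrix has rank 1, so its null space has dimension 3 − 1 = 2.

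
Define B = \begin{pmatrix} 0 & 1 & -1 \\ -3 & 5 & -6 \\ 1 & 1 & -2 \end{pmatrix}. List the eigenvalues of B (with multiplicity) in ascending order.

-1, 2, 2

Characteristic polynomial: p(t) = t^3 - 3t^2 + 4 = (t - 2)^2(t + 1).
Roots (with multiplicity): -1, 2, 2.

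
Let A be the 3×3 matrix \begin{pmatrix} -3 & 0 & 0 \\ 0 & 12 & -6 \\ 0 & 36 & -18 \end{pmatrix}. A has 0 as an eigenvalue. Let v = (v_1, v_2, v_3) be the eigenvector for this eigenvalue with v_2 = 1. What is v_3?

A = [[-3, 0, 0], [0, 12, -6], [0, 36, -18]].
Solving (A)v = 0 gives the eigenspace spanned by (0, 1, 2).
With v_2 = 1, v = (0, 1, 2), so v_3 = 2.

2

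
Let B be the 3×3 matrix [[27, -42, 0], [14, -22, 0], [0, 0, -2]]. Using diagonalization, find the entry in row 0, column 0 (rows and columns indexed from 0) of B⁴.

Characteristic polynomial: λ^3 - 3λ^2 - 16λ - 12 = (λ - 6)(λ + 1)(λ + 2), so the eigenvalues are -2, -1, 6.
λ=-2: eigenvector (0, 0, 1).
λ=6: eigenvector (-2, -1, 0).
λ=-1: eigenvector (3, 2, 0).
P = [[0, -2, 3], [0, -1, 2], [1, 0, 0]], D = diag(-2, 6, -1), P⁻¹ = [[0, 0, 1], [-2, 3, 0], [-1, 2, 0]].
B⁴ = P·diag(16, 1296, 1)·P⁻¹ = [[5181, -7770, 0], [2590, -3884, 0], [0, 0, 16]].
The requested entry is 5181.

5181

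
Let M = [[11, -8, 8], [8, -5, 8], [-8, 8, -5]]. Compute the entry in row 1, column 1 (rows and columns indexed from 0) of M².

25

Characteristic polynomial: λ^3 - λ^2 - 21λ + 45 = (λ - 3)^2(λ + 5), so the eigenvalues are -5, 3, 3.
λ=3: eigenvector (1, 0, -1).
λ=3: eigenvector (1, 1, 0).
λ=-5: eigenvector (1, 1, -1).
P = [[1, 1, 1], [0, 1, 1], [-1, 0, -1]], D = diag(3, 3, -5), P⁻¹ = [[1, -1, 0], [1, 0, 1], [-1, 1, -1]].
M² = P·diag(9, 9, 25)·P⁻¹ = [[-7, 16, -16], [-16, 25, -16], [16, -16, 25]].
The requested entry is 25.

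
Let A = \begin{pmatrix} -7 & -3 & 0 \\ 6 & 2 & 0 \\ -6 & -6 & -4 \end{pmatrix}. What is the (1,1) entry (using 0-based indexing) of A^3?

62

Characteristic polynomial: λ^3 + 9λ^2 + 24λ + 16 = (λ + 1)(λ + 4)^2, so the eigenvalues are -4, -4, -1.
λ=-4: eigenvector (1, -1, 1).
λ=-1: eigenvector (-1, 2, -2).
λ=-4: eigenvector (0, 0, 1).
P = [[1, -1, 0], [-1, 2, 0], [1, -2, 1]], D = diag(-4, -1, -4), P⁻¹ = [[2, 1, 0], [1, 1, 0], [0, 1, 1]].
A³ = P·diag(-64, -1, -64)·P⁻¹ = [[-127, -63, 0], [126, 62, 0], [-126, -126, -64]].
The requested entry is 62.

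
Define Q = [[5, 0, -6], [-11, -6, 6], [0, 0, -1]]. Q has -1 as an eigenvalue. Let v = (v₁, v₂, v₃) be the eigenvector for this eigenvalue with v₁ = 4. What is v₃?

Q + 1I = [[6, 0, -6], [-11, -5, 6], [0, 0, 0]].
Solving (Q + 1I)v = 0 gives the eigenspace spanned by (4, -4, 4).
With v₁ = 4, v = (4, -4, 4), so v₃ = 4.

4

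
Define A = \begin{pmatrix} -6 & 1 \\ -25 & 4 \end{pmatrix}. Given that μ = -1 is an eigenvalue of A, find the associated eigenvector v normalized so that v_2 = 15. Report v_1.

A + 1I = [[-5, 1], [-25, 5]].
Solving (A + 1I)v = 0 gives the eigenspace spanned by (3, 15).
With v_2 = 15, v = (3, 15), so v_1 = 3.

3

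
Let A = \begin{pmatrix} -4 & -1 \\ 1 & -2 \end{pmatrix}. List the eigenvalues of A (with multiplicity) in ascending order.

-3, -3

Characteristic polynomial: p(s) = s^2 + 6s + 9 = (s + 3)^2.
Roots (with multiplicity): -3, -3.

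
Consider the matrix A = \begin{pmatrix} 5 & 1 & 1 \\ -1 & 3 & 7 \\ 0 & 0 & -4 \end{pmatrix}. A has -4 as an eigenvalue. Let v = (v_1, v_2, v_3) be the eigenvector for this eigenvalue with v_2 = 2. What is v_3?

-2

A + 4I = [[9, 1, 1], [-1, 7, 7], [0, 0, 0]].
Solving (A + 4I)v = 0 gives the eigenspace spanned by (0, 2, -2).
With v_2 = 2, v = (0, 2, -2), so v_3 = -2.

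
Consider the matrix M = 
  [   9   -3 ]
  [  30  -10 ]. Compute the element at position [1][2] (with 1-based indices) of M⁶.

3

Characteristic polynomial: s^2 + s = s(s + 1), so the eigenvalues are -1, 0.
s=-1: eigenvector (3, 10).
s=0: eigenvector (1, 3).
P = [[3, 1], [10, 3]], D = diag(-1, 0), P⁻¹ = [[-3, 1], [10, -3]].
M⁶ = P·diag(1, 0)·P⁻¹ = [[-9, 3], [-30, 10]].
The requested entry is 3.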